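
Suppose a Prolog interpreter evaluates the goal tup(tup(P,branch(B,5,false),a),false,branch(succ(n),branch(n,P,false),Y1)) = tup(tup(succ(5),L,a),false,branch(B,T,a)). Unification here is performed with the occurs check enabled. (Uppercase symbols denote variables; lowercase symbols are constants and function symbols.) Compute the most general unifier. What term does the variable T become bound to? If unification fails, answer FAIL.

branch(n,succ(5),false)

Decompose tup/3: tup(P,branch(B,5,false),a) = tup(succ(5),L,a),  false = false,  branch(succ(n),branch(n,P,false),Y1) = branch(B,T,a).
Decompose tup/3: P = succ(5),  branch(B,5,false) = L,  a = a.
Bind P := succ(5); substituting into the one remaining equation that mentions P gives: branch(succ(n),branch(n,succ(5),false),Y1) = branch(B,T,a).
Bind L := branch(B,5,false); no other remaining equation mentions L.
Delete trivial equation a = a.
Delete trivial equation false = false.
Decompose branch/3: succ(n) = B,  branch(n,succ(5),false) = T,  Y1 = a.
Bind B := succ(n); no other remaining equation mentions B. Substituting into the earlier binding gives L := branch(succ(n),5,false).
Bind T := branch(n,succ(5),false); no other remaining equation mentions T.
Bind Y1 := a.
MGU = { P ↦ succ(5), L ↦ branch(succ(n),5,false), B ↦ succ(n), T ↦ branch(n,succ(5),false), Y1 ↦ a }, so T ↦ branch(n,succ(5),false).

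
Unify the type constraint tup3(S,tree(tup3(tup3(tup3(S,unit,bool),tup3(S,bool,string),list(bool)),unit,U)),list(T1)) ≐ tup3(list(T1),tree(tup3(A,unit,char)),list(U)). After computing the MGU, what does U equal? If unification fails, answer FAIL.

char

Decompose tup3/3: S ≐ list(T1),  tree(tup3(tup3(tup3(S,unit,bool),tup3(S,bool,string),list(bool)),unit,U)) ≐ tree(tup3(A,unit,char)),  list(T1) ≐ list(U).
Bind S := list(T1); substituting into the one remaining equation that mentions S gives: tree(tup3(tup3(tup3(list(T1),unit,bool),tup3(list(T1),bool,string),list(bool)),unit,U)) ≐ tree(tup3(A,unit,char)).
Decompose tree/1: tup3(tup3(tup3(list(T1),unit,bool),tup3(list(T1),bool,string),list(bool)),unit,U) ≐ tup3(A,unit,char).
Decompose tup3/3: tup3(tup3(list(T1),unit,bool),tup3(list(T1),bool,string),list(bool)) ≐ A,  unit ≐ unit,  U ≐ char.
Bind A := tup3(tup3(list(T1),unit,bool),tup3(list(T1),bool,string),list(bool)); no other remaining equation mentions A.
Delete trivial equation unit ≐ unit.
Bind U := char; substituting into the remaining equation gives: list(T1) ≐ list(char).
Decompose list/1: T1 ≐ char.
Bind T1 := char. Substituting into the earlier bindings gives S := list(char), A := tup3(tup3(list(char),unit,bool),tup3(list(char),bool,string),list(bool)).
MGU = { S -> list(char), A -> tup3(tup3(list(char),unit,bool),tup3(list(char),bool,string),list(bool)), U -> char, T1 -> char }, so U -> char.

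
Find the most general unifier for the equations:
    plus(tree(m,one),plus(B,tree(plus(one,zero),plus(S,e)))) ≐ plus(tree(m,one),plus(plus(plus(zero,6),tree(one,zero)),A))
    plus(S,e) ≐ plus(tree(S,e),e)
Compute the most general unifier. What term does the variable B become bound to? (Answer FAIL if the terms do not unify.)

Decompose plus/2: tree(m,one) ≐ tree(m,one),  plus(B,tree(plus(one,zero),plus(S,e))) ≐ plus(plus(plus(zero,6),tree(one,zero)),A).
Delete trivial equation tree(m,one) ≐ tree(m,one).
Decompose plus/2: B ≐ plus(plus(zero,6),tree(one,zero)),  tree(plus(one,zero),plus(S,e)) ≐ A.
Bind B := plus(plus(zero,6),tree(one,zero)); no other remaining equation mentions B.
Bind A := tree(plus(one,zero),plus(S,e)); no other remaining equation mentions A.
Decompose plus/2: S ≐ tree(S,e),  e ≐ e.
Occurs check fails: S occurs in tree(S,e); the equation S ≐ tree(S,e) has no finite solution.

FAIL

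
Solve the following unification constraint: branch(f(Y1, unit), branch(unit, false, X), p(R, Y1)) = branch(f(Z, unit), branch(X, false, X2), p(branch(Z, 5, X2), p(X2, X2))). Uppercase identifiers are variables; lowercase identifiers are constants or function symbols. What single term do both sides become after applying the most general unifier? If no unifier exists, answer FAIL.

branch(f(p(unit, unit), unit), branch(unit, false, unit), p(branch(p(unit, unit), 5, unit), p(unit, unit)))

Decompose branch/3: f(Y1, unit) = f(Z, unit),  branch(unit, false, X) = branch(X, false, X2),  p(R, Y1) = p(branch(Z, 5, X2), p(X2, X2)).
Decompose f/2: Y1 = Z,  unit = unit.
Bind Y1 := Z; substituting into the one remaining equation that mentions Y1 gives: p(R, Z) = p(branch(Z, 5, X2), p(X2, X2)).
Delete trivial equation unit = unit.
Decompose branch/3: unit = X,  false = false,  X = X2.
Bind X := unit; substituting into the one remaining equation that mentions X gives: unit = X2.
Delete trivial equation false = false.
Bind X2 := unit; substituting into the remaining equation gives: p(R, Z) = p(branch(Z, 5, unit), p(unit, unit)).
Decompose p/2: R = branch(Z, 5, unit),  Z = p(unit, unit).
Bind R := branch(Z, 5, unit); no other remaining equation mentions R.
Bind Z := p(unit, unit). Substituting into the earlier bindings gives Y1 := p(unit, unit), R := branch(p(unit, unit), 5, unit).
Applying the MGU to either side gives branch(f(p(unit, unit), unit), branch(unit, false, unit), p(branch(p(unit, unit), 5, unit), p(unit, unit))).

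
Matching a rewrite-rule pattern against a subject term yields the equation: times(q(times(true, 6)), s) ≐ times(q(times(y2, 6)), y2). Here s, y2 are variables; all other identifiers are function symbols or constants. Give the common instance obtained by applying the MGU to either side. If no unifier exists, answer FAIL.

times(q(times(true, 6)), true)

Decompose times/2: q(times(true, 6)) ≐ q(times(y2, 6)),  s ≐ y2.
Decompose q/1: times(true, 6) ≐ times(y2, 6).
Decompose times/2: true ≐ y2,  6 ≐ 6.
Bind y2 := true; substituting into the one remaining equation that mentions y2 gives: s ≐ true.
Delete trivial equation 6 ≐ 6.
Bind s := true.
Applying the MGU to either side gives times(q(times(true, 6)), true).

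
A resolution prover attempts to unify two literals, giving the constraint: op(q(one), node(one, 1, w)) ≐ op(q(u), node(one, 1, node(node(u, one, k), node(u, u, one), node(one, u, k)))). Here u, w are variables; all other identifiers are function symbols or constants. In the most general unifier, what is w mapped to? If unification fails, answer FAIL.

Decompose op/2: q(one) ≐ q(u),  node(one, 1, w) ≐ node(one, 1, node(node(u, one, k), node(u, u, one), node(one, u, k))).
Decompose q/1: one ≐ u.
Bind u := one; substituting into the remaining equation gives: node(one, 1, w) ≐ node(one, 1, node(node(one, one, k), node(one, one, one), node(one, one, k))).
Decompose node/3: one ≐ one,  1 ≐ 1,  w ≐ node(node(one, one, k), node(one, one, one), node(one, one, k)).
Delete trivial equation one ≐ one.
Delete trivial equation 1 ≐ 1.
Bind w := node(node(one, one, k), node(one, one, one), node(one, one, k)).
MGU = { u -> one, w -> node(node(one, one, k), node(one, one, one), node(one, one, k)) }, so w -> node(node(one, one, k), node(one, one, one), node(one, one, k)).

node(node(one, one, k), node(one, one, one), node(one, one, k))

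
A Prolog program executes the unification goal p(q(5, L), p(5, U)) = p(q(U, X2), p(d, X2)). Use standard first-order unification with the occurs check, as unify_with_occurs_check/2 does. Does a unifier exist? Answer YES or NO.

Decompose p/2: q(5, L) = q(U, X2),  p(5, U) = p(d, X2).
Decompose q/2: 5 = U,  L = X2.
Bind U := 5; substituting into the one remaining equation that mentions U gives: p(5, 5) = p(d, X2).
Bind L := X2; no other remaining equation mentions L.
Decompose p/2: 5 = d,  5 = X2.
Clash: constants 5 and d differ; no unifier exists.

NO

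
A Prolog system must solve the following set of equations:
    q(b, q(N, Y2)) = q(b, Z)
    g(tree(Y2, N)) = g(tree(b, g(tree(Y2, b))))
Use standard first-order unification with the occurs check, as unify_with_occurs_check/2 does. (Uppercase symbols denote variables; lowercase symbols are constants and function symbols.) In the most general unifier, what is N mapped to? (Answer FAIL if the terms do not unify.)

Decompose q/2: b = b,  q(N, Y2) = Z.
Delete trivial equation b = b.
Bind Z := q(N, Y2); no other remaining equation mentions Z.
Decompose g/1: tree(Y2, N) = tree(b, g(tree(Y2, b))).
Decompose tree/2: Y2 = b,  N = g(tree(Y2, b)).
Bind Y2 := b; substituting into the remaining equation gives: N = g(tree(b, b)). Substituting into the earlier binding gives Z := q(N, b).
Bind N := g(tree(b, b)). Substituting into the earlier binding gives Z := q(g(tree(b, b)), b).
MGU = { Z -> q(g(tree(b, b)), b), Y2 -> b, N -> g(tree(b, b)) }, so N -> g(tree(b, b)).

g(tree(b, b))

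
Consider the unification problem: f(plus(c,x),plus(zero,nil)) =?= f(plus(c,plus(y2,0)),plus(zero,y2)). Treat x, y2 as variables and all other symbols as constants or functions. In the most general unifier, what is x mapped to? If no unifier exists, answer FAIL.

plus(nil,0)

Decompose f/2: plus(c,x) =?= plus(c,plus(y2,0)),  plus(zero,nil) =?= plus(zero,y2).
Decompose plus/2: c =?= c,  x =?= plus(y2,0).
Delete trivial equation c =?= c.
Bind x := plus(y2,0); no other remaining equation mentions x.
Decompose plus/2: zero =?= zero,  nil =?= y2.
Delete trivial equation zero =?= zero.
Bind y2 := nil. Substituting into the earlier binding gives x := plus(nil,0).
MGU = { x := plus(nil,0), y2 := nil }, so x := plus(nil,0).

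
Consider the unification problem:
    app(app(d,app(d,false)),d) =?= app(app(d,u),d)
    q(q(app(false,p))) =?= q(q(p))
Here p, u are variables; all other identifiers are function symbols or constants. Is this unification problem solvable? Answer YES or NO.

NO

Decompose app/2: app(d,app(d,false)) =?= app(d,u),  d =?= d.
Decompose app/2: d =?= d,  app(d,false) =?= u.
Delete trivial equation d =?= d.
Bind u := app(d,false); no other remaining equation mentions u.
Delete trivial equation d =?= d.
Decompose q/1: q(app(false,p)) =?= q(p).
Decompose q/1: app(false,p) =?= p.
Occurs check fails: p occurs in app(false,p); the equation p =?= app(false,p) has no finite solution.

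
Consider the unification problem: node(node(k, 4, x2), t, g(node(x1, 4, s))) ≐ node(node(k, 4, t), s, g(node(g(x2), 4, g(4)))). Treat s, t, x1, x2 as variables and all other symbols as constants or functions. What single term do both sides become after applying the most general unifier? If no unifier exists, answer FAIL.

Decompose node/3: node(k, 4, x2) ≐ node(k, 4, t),  t ≐ s,  g(node(x1, 4, s)) ≐ g(node(g(x2), 4, g(4))).
Decompose node/3: k ≐ k,  4 ≐ 4,  x2 ≐ t.
Delete trivial equation k ≐ k.
Delete trivial equation 4 ≐ 4.
Bind x2 := t; substituting into the one remaining equation that mentions x2 gives: g(node(x1, 4, s)) ≐ g(node(g(t), 4, g(4))).
Bind t := s; substituting into the remaining equation gives: g(node(x1, 4, s)) ≐ g(node(g(s), 4, g(4))). Substituting into the earlier binding gives x2 := s.
Decompose g/1: node(x1, 4, s) ≐ node(g(s), 4, g(4)).
Decompose node/3: x1 ≐ g(s),  4 ≐ 4,  s ≐ g(4).
Bind x1 := g(s); no other remaining equation mentions x1.
Delete trivial equation 4 ≐ 4.
Bind s := g(4). Substituting into the earlier bindings gives x2 := g(4), t := g(4), x1 := g(g(4)).
Applying the MGU to either side gives node(node(k, 4, g(4)), g(4), g(node(g(g(4)), 4, g(4)))).

node(node(k, 4, g(4)), g(4), g(node(g(g(4)), 4, g(4))))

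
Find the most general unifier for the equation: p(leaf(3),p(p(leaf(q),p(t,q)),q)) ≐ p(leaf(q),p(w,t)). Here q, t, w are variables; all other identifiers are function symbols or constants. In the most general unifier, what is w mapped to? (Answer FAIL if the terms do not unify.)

Decompose p/2: leaf(3) ≐ leaf(q),  p(p(leaf(q),p(t,q)),q) ≐ p(w,t).
Decompose leaf/1: 3 ≐ q.
Bind q := 3; substituting into the remaining equation gives: p(p(leaf(3),p(t,3)),3) ≐ p(w,t).
Decompose p/2: p(leaf(3),p(t,3)) ≐ w,  3 ≐ t.
Bind w := p(leaf(3),p(t,3)); no other remaining equation mentions w.
Bind t := 3. Substituting into the earlier binding gives w := p(leaf(3),p(3,3)).
MGU = { q := 3, w := p(leaf(3),p(3,3)), t := 3 }, so w := p(leaf(3),p(3,3)).

p(leaf(3),p(3,3))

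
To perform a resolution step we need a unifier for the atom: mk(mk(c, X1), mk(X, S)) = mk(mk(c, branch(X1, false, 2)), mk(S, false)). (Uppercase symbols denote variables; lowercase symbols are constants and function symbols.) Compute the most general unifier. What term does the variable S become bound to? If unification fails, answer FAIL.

Decompose mk/2: mk(c, X1) = mk(c, branch(X1, false, 2)),  mk(X, S) = mk(S, false).
Decompose mk/2: c = c,  X1 = branch(X1, false, 2).
Delete trivial equation c = c.
Occurs check fails: X1 occurs in branch(X1, false, 2); the equation X1 = branch(X1, false, 2) has no finite solution.

FAIL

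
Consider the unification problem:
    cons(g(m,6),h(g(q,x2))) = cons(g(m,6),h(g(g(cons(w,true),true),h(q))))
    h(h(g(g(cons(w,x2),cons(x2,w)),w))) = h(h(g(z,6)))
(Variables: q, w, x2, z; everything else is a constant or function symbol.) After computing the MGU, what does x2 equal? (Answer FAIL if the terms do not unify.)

Decompose cons/2: g(m,6) = g(m,6),  h(g(q,x2)) = h(g(g(cons(w,true),true),h(q))).
Delete trivial equation g(m,6) = g(m,6).
Decompose h/1: g(q,x2) = g(g(cons(w,true),true),h(q)).
Decompose g/2: q = g(cons(w,true),true),  x2 = h(q).
Bind q := g(cons(w,true),true); substituting into the one remaining equation that mentions q gives: x2 = h(g(cons(w,true),true)).
Bind x2 := h(g(cons(w,true),true)); substituting into the remaining equation gives: h(h(g(g(cons(w,h(g(cons(w,true),true))),cons(h(g(cons(w,true),true)),w)),w))) = h(h(g(z,6))).
Decompose h/1: h(g(g(cons(w,h(g(cons(w,true),true))),cons(h(g(cons(w,true),true)),w)),w)) = h(g(z,6)).
Decompose h/1: g(g(cons(w,h(g(cons(w,true),true))),cons(h(g(cons(w,true),true)),w)),w) = g(z,6).
Decompose g/2: g(cons(w,h(g(cons(w,true),true))),cons(h(g(cons(w,true),true)),w)) = z,  w = 6.
Bind z := g(cons(w,h(g(cons(w,true),true))),cons(h(g(cons(w,true),true)),w)); no other remaining equation mentions z.
Bind w := 6. Substituting into the earlier bindings gives q := g(cons(6,true),true), x2 := h(g(cons(6,true),true)), z := g(cons(6,h(g(cons(6,true),true))),cons(h(g(cons(6,true),true)),6)).
MGU = { q ↦ g(cons(6,true),true), x2 ↦ h(g(cons(6,true),true)), z ↦ g(cons(6,h(g(cons(6,true),true))),cons(h(g(cons(6,true),true)),6)), w ↦ 6 }, so x2 ↦ h(g(cons(6,true),true)).

h(g(cons(6,true),true))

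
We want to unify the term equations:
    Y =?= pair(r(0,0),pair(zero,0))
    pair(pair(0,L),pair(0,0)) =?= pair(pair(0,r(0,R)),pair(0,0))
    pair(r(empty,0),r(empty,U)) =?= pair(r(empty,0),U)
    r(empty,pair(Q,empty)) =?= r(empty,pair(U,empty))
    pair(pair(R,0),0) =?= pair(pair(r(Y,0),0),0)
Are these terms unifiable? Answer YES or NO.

Bind Y := pair(r(0,0),pair(zero,0)); substituting into the one remaining equation that mentions Y gives: pair(pair(R,0),0) =?= pair(pair(r(pair(r(0,0),pair(zero,0)),0),0),0).
Decompose pair/2: pair(0,L) =?= pair(0,r(0,R)),  pair(0,0) =?= pair(0,0).
Decompose pair/2: 0 =?= 0,  L =?= r(0,R).
Delete trivial equation 0 =?= 0.
Bind L := r(0,R); no other remaining equation mentions L.
Delete trivial equation pair(0,0) =?= pair(0,0).
Decompose pair/2: r(empty,0) =?= r(empty,0),  r(empty,U) =?= U.
Delete trivial equation r(empty,0) =?= r(empty,0).
Occurs check fails: U occurs in r(empty,U); the equation U =?= r(empty,U) has no finite solution.

NO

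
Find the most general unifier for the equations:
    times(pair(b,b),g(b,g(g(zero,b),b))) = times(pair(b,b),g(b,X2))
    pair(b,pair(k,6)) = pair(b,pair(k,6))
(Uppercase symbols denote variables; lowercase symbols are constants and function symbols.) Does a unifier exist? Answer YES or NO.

Decompose times/2: pair(b,b) = pair(b,b),  g(b,g(g(zero,b),b)) = g(b,X2).
Delete trivial equation pair(b,b) = pair(b,b).
Decompose g/2: b = b,  g(g(zero,b),b) = X2.
Delete trivial equation b = b.
Bind X2 := g(g(zero,b),b); no other remaining equation mentions X2.
Delete trivial equation pair(b,pair(k,6)) = pair(b,pair(k,6)).
No equations remain and no clash or occurs-check failure arose, so a unifier exists.

YES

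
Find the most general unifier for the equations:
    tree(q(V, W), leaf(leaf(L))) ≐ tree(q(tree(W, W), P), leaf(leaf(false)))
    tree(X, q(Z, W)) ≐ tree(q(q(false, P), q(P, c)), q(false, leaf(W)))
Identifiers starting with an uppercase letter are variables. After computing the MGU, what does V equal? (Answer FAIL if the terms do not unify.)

FAIL

Decompose tree/2: q(V, W) ≐ q(tree(W, W), P),  leaf(leaf(L)) ≐ leaf(leaf(false)).
Decompose q/2: V ≐ tree(W, W),  W ≐ P.
Bind V := tree(W, W); no other remaining equation mentions V.
Bind W := P; substituting into the one remaining equation that mentions W gives: tree(X, q(Z, P)) ≐ tree(q(q(false, P), q(P, c)), q(false, leaf(P))). Substituting into the earlier binding gives V := tree(P, P).
Decompose leaf/1: leaf(L) ≐ leaf(false).
Decompose leaf/1: L ≐ false.
Bind L := false; no other remaining equation mentions L.
Decompose tree/2: X ≐ q(q(false, P), q(P, c)),  q(Z, P) ≐ q(false, leaf(P)).
Bind X := q(q(false, P), q(P, c)); no other remaining equation mentions X.
Decompose q/2: Z ≐ false,  P ≐ leaf(P).
Bind Z := false; no other remaining equation mentions Z.
Occurs check fails: P occurs in leaf(P); the equation P ≐ leaf(P) has no finite solution.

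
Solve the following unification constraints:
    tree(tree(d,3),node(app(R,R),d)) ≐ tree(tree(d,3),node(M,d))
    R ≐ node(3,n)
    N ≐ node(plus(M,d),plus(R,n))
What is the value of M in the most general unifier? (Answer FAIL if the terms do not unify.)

app(node(3,n),node(3,n))

Decompose tree/2: tree(d,3) ≐ tree(d,3),  node(app(R,R),d) ≐ node(M,d).
Delete trivial equation tree(d,3) ≐ tree(d,3).
Decompose node/2: app(R,R) ≐ M,  d ≐ d.
Bind M := app(R,R); substituting into the one remaining equation that mentions M gives: N ≐ node(plus(app(R,R),d),plus(R,n)).
Delete trivial equation d ≐ d.
Bind R := node(3,n); substituting into the remaining equation gives: N ≐ node(plus(app(node(3,n),node(3,n)),d),plus(node(3,n),n)). Substituting into the earlier binding gives M := app(node(3,n),node(3,n)).
Bind N := node(plus(app(node(3,n),node(3,n)),d),plus(node(3,n),n)).
MGU = { M -> app(node(3,n),node(3,n)), R -> node(3,n), N -> node(plus(app(node(3,n),node(3,n)),d),plus(node(3,n),n)) }, so M -> app(node(3,n),node(3,n)).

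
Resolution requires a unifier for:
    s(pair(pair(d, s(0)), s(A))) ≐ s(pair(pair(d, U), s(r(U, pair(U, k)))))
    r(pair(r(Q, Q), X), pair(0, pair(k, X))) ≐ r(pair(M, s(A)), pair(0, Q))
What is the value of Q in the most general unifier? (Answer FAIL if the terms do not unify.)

Decompose s/1: pair(pair(d, s(0)), s(A)) ≐ pair(pair(d, U), s(r(U, pair(U, k)))).
Decompose pair/2: pair(d, s(0)) ≐ pair(d, U),  s(A) ≐ s(r(U, pair(U, k))).
Decompose pair/2: d ≐ d,  s(0) ≐ U.
Delete trivial equation d ≐ d.
Bind U := s(0); substituting into the one remaining equation that mentions U gives: s(A) ≐ s(r(s(0), pair(s(0), k))).
Decompose s/1: A ≐ r(s(0), pair(s(0), k)).
Bind A := r(s(0), pair(s(0), k)); substituting into the remaining equation gives: r(pair(r(Q, Q), X), pair(0, pair(k, X))) ≐ r(pair(M, s(r(s(0), pair(s(0), k)))), pair(0, Q)).
Decompose r/2: pair(r(Q, Q), X) ≐ pair(M, s(r(s(0), pair(s(0), k)))),  pair(0, pair(k, X)) ≐ pair(0, Q).
Decompose pair/2: r(Q, Q) ≐ M,  X ≐ s(r(s(0), pair(s(0), k))).
Bind M := r(Q, Q); no other remaining equation mentions M.
Bind X := s(r(s(0), pair(s(0), k))); substituting into the remaining equation gives: pair(0, pair(k, s(r(s(0), pair(s(0), k))))) ≐ pair(0, Q).
Decompose pair/2: 0 ≐ 0,  pair(k, s(r(s(0), pair(s(0), k)))) ≐ Q.
Delete trivial equation 0 ≐ 0.
Bind Q := pair(k, s(r(s(0), pair(s(0), k)))). Substituting into the earlier binding gives M := r(pair(k, s(r(s(0), pair(s(0), k)))), pair(k, s(r(s(0), pair(s(0), k))))).
MGU = { U -> s(0), A -> r(s(0), pair(s(0), k)), M -> r(pair(k, s(r(s(0), pair(s(0), k)))), pair(k, s(r(s(0), pair(s(0), k))))), X -> s(r(s(0), pair(s(0), k))), Q -> pair(k, s(r(s(0), pair(s(0), k)))) }, so Q -> pair(k, s(r(s(0), pair(s(0), k)))).

pair(k, s(r(s(0), pair(s(0), k))))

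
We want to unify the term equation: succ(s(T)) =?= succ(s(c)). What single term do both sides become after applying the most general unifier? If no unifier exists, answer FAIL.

Decompose succ/1: s(T) =?= s(c).
Decompose s/1: T =?= c.
Bind T := c.
Applying the MGU to either side gives succ(s(c)).

succ(s(c))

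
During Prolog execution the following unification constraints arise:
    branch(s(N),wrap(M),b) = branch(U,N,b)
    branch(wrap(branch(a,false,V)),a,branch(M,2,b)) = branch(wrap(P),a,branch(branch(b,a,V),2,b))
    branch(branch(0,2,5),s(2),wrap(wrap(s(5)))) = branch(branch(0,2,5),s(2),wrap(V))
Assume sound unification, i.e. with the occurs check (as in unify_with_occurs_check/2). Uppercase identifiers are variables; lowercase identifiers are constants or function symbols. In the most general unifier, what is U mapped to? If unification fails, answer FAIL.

Decompose branch/3: s(N) = U,  wrap(M) = N,  b = b.
Bind U := s(N); no other remaining equation mentions U.
Bind N := wrap(M); no other remaining equation mentions N. Substituting into the earlier binding gives U := s(wrap(M)).
Delete trivial equation b = b.
Decompose branch/3: wrap(branch(a,false,V)) = wrap(P),  a = a,  branch(M,2,b) = branch(branch(b,a,V),2,b).
Decompose wrap/1: branch(a,false,V) = P.
Bind P := branch(a,false,V); no other remaining equation mentions P.
Delete trivial equation a = a.
Decompose branch/3: M = branch(b,a,V),  2 = 2,  b = b.
Bind M := branch(b,a,V); no other remaining equation mentions M. Substituting into the earlier bindings gives U := s(wrap(branch(b,a,V))), N := wrap(branch(b,a,V)).
Delete trivial equation 2 = 2.
Delete trivial equation b = b.
Decompose branch/3: branch(0,2,5) = branch(0,2,5),  s(2) = s(2),  wrap(wrap(s(5))) = wrap(V).
Delete trivial equation branch(0,2,5) = branch(0,2,5).
Delete trivial equation s(2) = s(2).
Decompose wrap/1: wrap(s(5)) = V.
Bind V := wrap(s(5)). Substituting into the earlier bindings gives U := s(wrap(branch(b,a,wrap(s(5))))), N := wrap(branch(b,a,wrap(s(5)))), P := branch(a,false,wrap(s(5))), M := branch(b,a,wrap(s(5))).
MGU = { U ↦ s(wrap(branch(b,a,wrap(s(5))))), N ↦ wrap(branch(b,a,wrap(s(5)))), P ↦ branch(a,false,wrap(s(5))), M ↦ branch(b,a,wrap(s(5))), V ↦ wrap(s(5)) }, so U ↦ s(wrap(branch(b,a,wrap(s(5))))).

s(wrap(branch(b,a,wrap(s(5)))))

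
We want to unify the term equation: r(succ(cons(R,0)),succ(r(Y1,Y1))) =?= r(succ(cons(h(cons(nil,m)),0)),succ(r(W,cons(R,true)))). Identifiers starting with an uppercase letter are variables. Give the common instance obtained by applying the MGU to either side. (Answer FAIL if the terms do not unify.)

Decompose r/2: succ(cons(R,0)) =?= succ(cons(h(cons(nil,m)),0)),  succ(r(Y1,Y1)) =?= succ(r(W,cons(R,true))).
Decompose succ/1: cons(R,0) =?= cons(h(cons(nil,m)),0).
Decompose cons/2: R =?= h(cons(nil,m)),  0 =?= 0.
Bind R := h(cons(nil,m)); substituting into the one remaining equation that mentions R gives: succ(r(Y1,Y1)) =?= succ(r(W,cons(h(cons(nil,m)),true))).
Delete trivial equation 0 =?= 0.
Decompose succ/1: r(Y1,Y1) =?= r(W,cons(h(cons(nil,m)),true)).
Decompose r/2: Y1 =?= W,  Y1 =?= cons(h(cons(nil,m)),true).
Bind Y1 := W; substituting into the remaining equation gives: W =?= cons(h(cons(nil,m)),true).
Bind W := cons(h(cons(nil,m)),true). Substituting into the earlier binding gives Y1 := cons(h(cons(nil,m)),true).
Applying the MGU to either side gives r(succ(cons(h(cons(nil,m)),0)),succ(r(cons(h(cons(nil,m)),true),cons(h(cons(nil,m)),true)))).

r(succ(cons(h(cons(nil,m)),0)),succ(r(cons(h(cons(nil,m)),true),cons(h(cons(nil,m)),true))))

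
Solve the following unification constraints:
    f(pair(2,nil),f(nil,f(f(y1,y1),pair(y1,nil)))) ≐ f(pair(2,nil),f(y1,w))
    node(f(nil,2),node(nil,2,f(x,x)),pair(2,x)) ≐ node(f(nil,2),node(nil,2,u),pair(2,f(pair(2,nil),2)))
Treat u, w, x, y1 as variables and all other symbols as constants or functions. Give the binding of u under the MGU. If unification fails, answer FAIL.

f(f(pair(2,nil),2),f(pair(2,nil),2))

Decompose f/2: pair(2,nil) ≐ pair(2,nil),  f(nil,f(f(y1,y1),pair(y1,nil))) ≐ f(y1,w).
Delete trivial equation pair(2,nil) ≐ pair(2,nil).
Decompose f/2: nil ≐ y1,  f(f(y1,y1),pair(y1,nil)) ≐ w.
Bind y1 := nil; substituting into the one remaining equation that mentions y1 gives: f(f(nil,nil),pair(nil,nil)) ≐ w.
Bind w := f(f(nil,nil),pair(nil,nil)); no other remaining equation mentions w.
Decompose node/3: f(nil,2) ≐ f(nil,2),  node(nil,2,f(x,x)) ≐ node(nil,2,u),  pair(2,x) ≐ pair(2,f(pair(2,nil),2)).
Delete trivial equation f(nil,2) ≐ f(nil,2).
Decompose node/3: nil ≐ nil,  2 ≐ 2,  f(x,x) ≐ u.
Delete trivial equation nil ≐ nil.
Delete trivial equation 2 ≐ 2.
Bind u := f(x,x); no other remaining equation mentions u.
Decompose pair/2: 2 ≐ 2,  x ≐ f(pair(2,nil),2).
Delete trivial equation 2 ≐ 2.
Bind x := f(pair(2,nil),2). Substituting into the earlier binding gives u := f(f(pair(2,nil),2),f(pair(2,nil),2)).
MGU = { y1 := nil, w := f(f(nil,nil),pair(nil,nil)), u := f(f(pair(2,nil),2),f(pair(2,nil),2)), x := f(pair(2,nil),2) }, so u := f(f(pair(2,nil),2),f(pair(2,nil),2)).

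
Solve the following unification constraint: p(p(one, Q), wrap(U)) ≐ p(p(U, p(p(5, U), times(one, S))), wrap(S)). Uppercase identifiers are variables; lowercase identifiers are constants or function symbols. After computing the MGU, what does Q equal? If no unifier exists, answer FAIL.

Decompose p/2: p(one, Q) ≐ p(U, p(p(5, U), times(one, S))),  wrap(U) ≐ wrap(S).
Decompose p/2: one ≐ U,  Q ≐ p(p(5, U), times(one, S)).
Bind U := one; substituting into the remaining equations gives: Q ≐ p(p(5, one), times(one, S)),  wrap(one) ≐ wrap(S).
Bind Q := p(p(5, one), times(one, S)); no other remaining equation mentions Q.
Decompose wrap/1: one ≐ S.
Bind S := one. Substituting into the earlier binding gives Q := p(p(5, one), times(one, one)).
MGU = { U := one, Q := p(p(5, one), times(one, one)), S := one }, so Q := p(p(5, one), times(one, one)).

p(p(5, one), times(one, one))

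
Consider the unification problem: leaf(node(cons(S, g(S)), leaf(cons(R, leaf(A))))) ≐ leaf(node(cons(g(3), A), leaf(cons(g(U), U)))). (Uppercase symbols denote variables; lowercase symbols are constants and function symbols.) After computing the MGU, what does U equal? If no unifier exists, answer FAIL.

leaf(g(g(3)))

Decompose leaf/1: node(cons(S, g(S)), leaf(cons(R, leaf(A)))) ≐ node(cons(g(3), A), leaf(cons(g(U), U))).
Decompose node/2: cons(S, g(S)) ≐ cons(g(3), A),  leaf(cons(R, leaf(A))) ≐ leaf(cons(g(U), U)).
Decompose cons/2: S ≐ g(3),  g(S) ≐ A.
Bind S := g(3); substituting into the one remaining equation that mentions S gives: g(g(3)) ≐ A.
Bind A := g(g(3)); substituting into the remaining equation gives: leaf(cons(R, leaf(g(g(3))))) ≐ leaf(cons(g(U), U)).
Decompose leaf/1: cons(R, leaf(g(g(3)))) ≐ cons(g(U), U).
Decompose cons/2: R ≐ g(U),  leaf(g(g(3))) ≐ U.
Bind R := g(U); no other remaining equation mentions R.
Bind U := leaf(g(g(3))). Substituting into the earlier binding gives R := g(leaf(g(g(3)))).
MGU = { S ↦ g(3), A ↦ g(g(3)), R ↦ g(leaf(g(g(3)))), U ↦ leaf(g(g(3))) }, so U ↦ leaf(g(g(3))).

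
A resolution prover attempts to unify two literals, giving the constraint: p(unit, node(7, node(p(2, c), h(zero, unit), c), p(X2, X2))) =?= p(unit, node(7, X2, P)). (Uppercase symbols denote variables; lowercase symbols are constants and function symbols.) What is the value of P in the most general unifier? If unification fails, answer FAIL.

p(node(p(2, c), h(zero, unit), c), node(p(2, c), h(zero, unit), c))

Decompose p/2: unit =?= unit,  node(7, node(p(2, c), h(zero, unit), c), p(X2, X2)) =?= node(7, X2, P).
Delete trivial equation unit =?= unit.
Decompose node/3: 7 =?= 7,  node(p(2, c), h(zero, unit), c) =?= X2,  p(X2, X2) =?= P.
Delete trivial equation 7 =?= 7.
Bind X2 := node(p(2, c), h(zero, unit), c); substituting into the remaining equation gives: p(node(p(2, c), h(zero, unit), c), node(p(2, c), h(zero, unit), c)) =?= P.
Bind P := p(node(p(2, c), h(zero, unit), c), node(p(2, c), h(zero, unit), c)).
MGU = { X2 := node(p(2, c), h(zero, unit), c), P := p(node(p(2, c), h(zero, unit), c), node(p(2, c), h(zero, unit), c)) }, so P := p(node(p(2, c), h(zero, unit), c), node(p(2, c), h(zero, unit), c)).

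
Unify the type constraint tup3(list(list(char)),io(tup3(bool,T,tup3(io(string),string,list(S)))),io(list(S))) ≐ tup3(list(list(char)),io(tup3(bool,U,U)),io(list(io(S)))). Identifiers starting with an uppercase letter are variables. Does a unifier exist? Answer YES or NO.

Decompose tup3/3: list(list(char)) ≐ list(list(char)),  io(tup3(bool,T,tup3(io(string),string,list(S)))) ≐ io(tup3(bool,U,U)),  io(list(S)) ≐ io(list(io(S))).
Delete trivial equation list(list(char)) ≐ list(list(char)).
Decompose io/1: tup3(bool,T,tup3(io(string),string,list(S))) ≐ tup3(bool,U,U).
Decompose tup3/3: bool ≐ bool,  T ≐ U,  tup3(io(string),string,list(S)) ≐ U.
Delete trivial equation bool ≐ bool.
Bind T := U; no other remaining equation mentions T.
Bind U := tup3(io(string),string,list(S)); no other remaining equation mentions U. Substituting into the earlier binding gives T := tup3(io(string),string,list(S)).
Decompose io/1: list(S) ≐ list(io(S)).
Decompose list/1: S ≐ io(S).
Occurs check fails: S occurs in io(S); the equation S ≐ io(S) has no finite solution.

NO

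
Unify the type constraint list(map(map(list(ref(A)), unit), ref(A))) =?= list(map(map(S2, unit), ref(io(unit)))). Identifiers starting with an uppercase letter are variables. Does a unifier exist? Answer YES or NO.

YES

Decompose list/1: map(map(list(ref(A)), unit), ref(A)) =?= map(map(S2, unit), ref(io(unit))).
Decompose map/2: map(list(ref(A)), unit) =?= map(S2, unit),  ref(A) =?= ref(io(unit)).
Decompose map/2: list(ref(A)) =?= S2,  unit =?= unit.
Bind S2 := list(ref(A)); no other remaining equation mentions S2.
Delete trivial equation unit =?= unit.
Decompose ref/1: A =?= io(unit).
Bind A := io(unit). Substituting into the earlier binding gives S2 := list(ref(io(unit))).
No equations remain and no clash or occurs-check failure arose, so a unifier exists.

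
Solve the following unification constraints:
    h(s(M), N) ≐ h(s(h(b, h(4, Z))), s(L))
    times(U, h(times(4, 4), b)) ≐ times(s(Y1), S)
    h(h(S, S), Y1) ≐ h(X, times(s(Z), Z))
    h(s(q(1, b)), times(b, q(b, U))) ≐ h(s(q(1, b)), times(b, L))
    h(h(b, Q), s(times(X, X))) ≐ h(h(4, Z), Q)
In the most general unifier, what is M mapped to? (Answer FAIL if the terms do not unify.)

FAIL

Decompose h/2: s(M) ≐ s(h(b, h(4, Z))),  N ≐ s(L).
Decompose s/1: M ≐ h(b, h(4, Z)).
Bind M := h(b, h(4, Z)); no other remaining equation mentions M.
Bind N := s(L); no other remaining equation mentions N.
Decompose times/2: U ≐ s(Y1),  h(times(4, 4), b) ≐ S.
Bind U := s(Y1); substituting into the one remaining equation that mentions U gives: h(s(q(1, b)), times(b, q(b, s(Y1)))) ≐ h(s(q(1, b)), times(b, L)).
Bind S := h(times(4, 4), b); substituting into the one remaining equation that mentions S gives: h(h(h(times(4, 4), b), h(times(4, 4), b)), Y1) ≐ h(X, times(s(Z), Z)).
Decompose h/2: h(h(times(4, 4), b), h(times(4, 4), b)) ≐ X,  Y1 ≐ times(s(Z), Z).
Bind X := h(h(times(4, 4), b), h(times(4, 4), b)); substituting into the one remaining equation that mentions X gives: h(h(b, Q), s(times(h(h(times(4, 4), b), h(times(4, 4), b)), h(h(times(4, 4), b), h(times(4, 4), b))))) ≐ h(h(4, Z), Q).
Bind Y1 := times(s(Z), Z); substituting into the one remaining equation that mentions Y1 gives: h(s(q(1, b)), times(b, q(b, s(times(s(Z), Z))))) ≐ h(s(q(1, b)), times(b, L)). Substituting into the earlier binding gives U := s(times(s(Z), Z)).
Decompose h/2: s(q(1, b)) ≐ s(q(1, b)),  times(b, q(b, s(times(s(Z), Z)))) ≐ times(b, L).
Delete trivial equation s(q(1, b)) ≐ s(q(1, b)).
Decompose times/2: b ≐ b,  q(b, s(times(s(Z), Z))) ≐ L.
Delete trivial equation b ≐ b.
Bind L := q(b, s(times(s(Z), Z))); no other remaining equation mentions L. Substituting into the earlier binding gives N := s(q(b, s(times(s(Z), Z)))).
Decompose h/2: h(b, Q) ≐ h(4, Z),  s(times(h(h(times(4, 4), b), h(times(4, 4), b)), h(h(times(4, 4), b), h(times(4, 4), b)))) ≐ Q.
Decompose h/2: b ≐ 4,  Q ≐ Z.
Clash: constants b and 4 differ; no unifier exists.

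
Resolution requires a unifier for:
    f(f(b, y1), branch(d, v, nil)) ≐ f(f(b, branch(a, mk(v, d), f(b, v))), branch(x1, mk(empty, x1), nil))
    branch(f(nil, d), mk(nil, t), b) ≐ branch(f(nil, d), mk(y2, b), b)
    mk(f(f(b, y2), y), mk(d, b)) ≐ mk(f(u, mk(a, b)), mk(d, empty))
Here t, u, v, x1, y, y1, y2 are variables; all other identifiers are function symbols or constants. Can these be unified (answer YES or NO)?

Decompose f/2: f(b, y1) ≐ f(b, branch(a, mk(v, d), f(b, v))),  branch(d, v, nil) ≐ branch(x1, mk(empty, x1), nil).
Decompose f/2: b ≐ b,  y1 ≐ branch(a, mk(v, d), f(b, v)).
Delete trivial equation b ≐ b.
Bind y1 := branch(a, mk(v, d), f(b, v)); no other remaining equation mentions y1.
Decompose branch/3: d ≐ x1,  v ≐ mk(empty, x1),  nil ≐ nil.
Bind x1 := d; substituting into the one remaining equation that mentions x1 gives: v ≐ mk(empty, d).
Bind v := mk(empty, d); no other remaining equation mentions v. Substituting into the earlier binding gives y1 := branch(a, mk(mk(empty, d), d), f(b, mk(empty, d))).
Delete trivial equation nil ≐ nil.
Decompose branch/3: f(nil, d) ≐ f(nil, d),  mk(nil, t) ≐ mk(y2, b),  b ≐ b.
Delete trivial equation f(nil, d) ≐ f(nil, d).
Decompose mk/2: nil ≐ y2,  t ≐ b.
Bind y2 := nil; substituting into the one remaining equation that mentions y2 gives: mk(f(f(b, nil), y), mk(d, b)) ≐ mk(f(u, mk(a, b)), mk(d, empty)).
Bind t := b; no other remaining equation mentions t.
Delete trivial equation b ≐ b.
Decompose mk/2: f(f(b, nil), y) ≐ f(u, mk(a, b)),  mk(d, b) ≐ mk(d, empty).
Decompose f/2: f(b, nil) ≐ u,  y ≐ mk(a, b).
Bind u := f(b, nil); no other remaining equation mentions u.
Bind y := mk(a, b); no other remaining equation mentions y.
Decompose mk/2: d ≐ d,  b ≐ empty.
Delete trivial equation d ≐ d.
Clash: constants b and empty differ; no unifier exists.

NO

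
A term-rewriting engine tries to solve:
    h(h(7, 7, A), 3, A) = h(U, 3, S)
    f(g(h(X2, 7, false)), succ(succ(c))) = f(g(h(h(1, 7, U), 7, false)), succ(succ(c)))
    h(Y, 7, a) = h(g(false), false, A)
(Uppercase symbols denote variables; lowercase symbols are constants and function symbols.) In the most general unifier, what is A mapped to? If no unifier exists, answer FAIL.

Decompose h/3: h(7, 7, A) = U,  3 = 3,  A = S.
Bind U := h(7, 7, A); substituting into the one remaining equation that mentions U gives: f(g(h(X2, 7, false)), succ(succ(c))) = f(g(h(h(1, 7, h(7, 7, A)), 7, false)), succ(succ(c))).
Delete trivial equation 3 = 3.
Bind A := S; substituting into the remaining equations gives: f(g(h(X2, 7, false)), succ(succ(c))) = f(g(h(h(1, 7, h(7, 7, S)), 7, false)), succ(succ(c))),  h(Y, 7, a) = h(g(false), false, S). Substituting into the earlier binding gives U := h(7, 7, S).
Decompose f/2: g(h(X2, 7, false)) = g(h(h(1, 7, h(7, 7, S)), 7, false)),  succ(succ(c)) = succ(succ(c)).
Decompose g/1: h(X2, 7, false) = h(h(1, 7, h(7, 7, S)), 7, false).
Decompose h/3: X2 = h(1, 7, h(7, 7, S)),  7 = 7,  false = false.
Bind X2 := h(1, 7, h(7, 7, S)); no other remaining equation mentions X2.
Delete trivial equation 7 = 7.
Delete trivial equation false = false.
Delete trivial equation succ(succ(c)) = succ(succ(c)).
Decompose h/3: Y = g(false),  7 = false,  a = S.
Bind Y := g(false); no other remaining equation mentions Y.
Clash: constants 7 and false differ; no unifier exists.

FAIL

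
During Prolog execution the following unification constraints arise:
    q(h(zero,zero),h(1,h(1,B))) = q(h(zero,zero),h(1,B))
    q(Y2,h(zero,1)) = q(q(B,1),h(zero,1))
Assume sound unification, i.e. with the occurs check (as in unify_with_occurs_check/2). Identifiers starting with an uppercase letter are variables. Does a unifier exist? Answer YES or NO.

Decompose q/2: h(zero,zero) = h(zero,zero),  h(1,h(1,B)) = h(1,B).
Delete trivial equation h(zero,zero) = h(zero,zero).
Decompose h/2: 1 = 1,  h(1,B) = B.
Delete trivial equation 1 = 1.
Occurs check fails: B occurs in h(1,B); the equation B = h(1,B) has no finite solution.

NO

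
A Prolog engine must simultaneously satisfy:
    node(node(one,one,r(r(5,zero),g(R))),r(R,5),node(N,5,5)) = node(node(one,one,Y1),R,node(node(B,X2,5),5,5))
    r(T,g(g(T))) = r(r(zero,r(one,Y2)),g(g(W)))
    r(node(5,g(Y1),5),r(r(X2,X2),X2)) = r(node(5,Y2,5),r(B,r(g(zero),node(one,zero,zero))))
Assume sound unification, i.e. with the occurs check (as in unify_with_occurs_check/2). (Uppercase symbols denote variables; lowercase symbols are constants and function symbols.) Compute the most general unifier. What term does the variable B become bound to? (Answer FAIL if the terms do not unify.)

Decompose node/3: node(one,one,r(r(5,zero),g(R))) = node(one,one,Y1),  r(R,5) = R,  node(N,5,5) = node(node(B,X2,5),5,5).
Decompose node/3: one = one,  one = one,  r(r(5,zero),g(R)) = Y1.
Delete trivial equation one = one.
Delete trivial equation one = one.
Bind Y1 := r(r(5,zero),g(R)); substituting into the one remaining equation that mentions Y1 gives: r(node(5,g(r(r(5,zero),g(R))),5),r(r(X2,X2),X2)) = r(node(5,Y2,5),r(B,r(g(zero),node(one,zero,zero)))).
Occurs check fails: R occurs in r(R,5); the equation R = r(R,5) has no finite solution.

FAIL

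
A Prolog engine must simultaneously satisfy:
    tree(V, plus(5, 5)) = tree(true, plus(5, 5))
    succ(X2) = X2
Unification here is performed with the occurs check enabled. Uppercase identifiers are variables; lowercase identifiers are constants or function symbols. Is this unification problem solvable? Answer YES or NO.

Decompose tree/2: V = true,  plus(5, 5) = plus(5, 5).
Bind V := true; no other remaining equation mentions V.
Delete trivial equation plus(5, 5) = plus(5, 5).
Occurs check fails: X2 occurs in succ(X2); the equation X2 = succ(X2) has no finite solution.

NO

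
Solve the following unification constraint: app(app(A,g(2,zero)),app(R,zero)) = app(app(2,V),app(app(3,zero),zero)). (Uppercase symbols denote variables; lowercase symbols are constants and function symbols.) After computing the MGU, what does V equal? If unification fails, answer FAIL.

Decompose app/2: app(A,g(2,zero)) = app(2,V),  app(R,zero) = app(app(3,zero),zero).
Decompose app/2: A = 2,  g(2,zero) = V.
Bind A := 2; no other remaining equation mentions A.
Bind V := g(2,zero); no other remaining equation mentions V.
Decompose app/2: R = app(3,zero),  zero = zero.
Bind R := app(3,zero); no other remaining equation mentions R.
Delete trivial equation zero = zero.
MGU = { A ↦ 2, V ↦ g(2,zero), R ↦ app(3,zero) }, so V ↦ g(2,zero).

g(2,zero)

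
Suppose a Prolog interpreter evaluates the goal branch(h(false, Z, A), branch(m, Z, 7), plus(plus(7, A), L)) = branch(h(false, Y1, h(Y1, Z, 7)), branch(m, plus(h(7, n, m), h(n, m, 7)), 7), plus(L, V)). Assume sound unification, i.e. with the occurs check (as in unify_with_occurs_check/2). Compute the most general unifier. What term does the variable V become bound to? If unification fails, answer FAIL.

plus(7, h(plus(h(7, n, m), h(n, m, 7)), plus(h(7, n, m), h(n, m, 7)), 7))

Decompose branch/3: h(false, Z, A) = h(false, Y1, h(Y1, Z, 7)),  branch(m, Z, 7) = branch(m, plus(h(7, n, m), h(n, m, 7)), 7),  plus(plus(7, A), L) = plus(L, V).
Decompose h/3: false = false,  Z = Y1,  A = h(Y1, Z, 7).
Delete trivial equation false = false.
Bind Z := Y1; substituting into the 2 remaining equations that mention Z gives: A = h(Y1, Y1, 7),  branch(m, Y1, 7) = branch(m, plus(h(7, n, m), h(n, m, 7)), 7).
Bind A := h(Y1, Y1, 7); substituting into the one remaining equation that mentions A gives: plus(plus(7, h(Y1, Y1, 7)), L) = plus(L, V).
Decompose branch/3: m = m,  Y1 = plus(h(7, n, m), h(n, m, 7)),  7 = 7.
Delete trivial equation m = m.
Bind Y1 := plus(h(7, n, m), h(n, m, 7)); substituting into the one remaining equation that mentions Y1 gives: plus(plus(7, h(plus(h(7, n, m), h(n, m, 7)), plus(h(7, n, m), h(n, m, 7)), 7)), L) = plus(L, V). Substituting into the earlier bindings gives Z := plus(h(7, n, m), h(n, m, 7)), A := h(plus(h(7, n, m), h(n, m, 7)), plus(h(7, n, m), h(n, m, 7)), 7).
Delete trivial equation 7 = 7.
Decompose plus/2: plus(7, h(plus(h(7, n, m), h(n, m, 7)), plus(h(7, n, m), h(n, m, 7)), 7)) = L,  L = V.
Bind L := plus(7, h(plus(h(7, n, m), h(n, m, 7)), plus(h(7, n, m), h(n, m, 7)), 7)); substituting into the remaining equation gives: plus(7, h(plus(h(7, n, m), h(n, m, 7)), plus(h(7, n, m), h(n, m, 7)), 7)) = V.
Bind V := plus(7, h(plus(h(7, n, m), h(n, m, 7)), plus(h(7, n, m), h(n, m, 7)), 7)).
MGU = { Z ↦ plus(h(7, n, m), h(n, m, 7)), A ↦ h(plus(h(7, n, m), h(n, m, 7)), plus(h(7, n, m), h(n, m, 7)), 7), Y1 ↦ plus(h(7, n, m), h(n, m, 7)), L ↦ plus(7, h(plus(h(7, n, m), h(n, m, 7)), plus(h(7, n, m), h(n, m, 7)), 7)), V ↦ plus(7, h(plus(h(7, n, m), h(n, m, 7)), plus(h(7, n, m), h(n, m, 7)), 7)) }, so V ↦ plus(7, h(plus(h(7, n, m), h(n, m, 7)), plus(h(7, n, m), h(n, m, 7)), 7)).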